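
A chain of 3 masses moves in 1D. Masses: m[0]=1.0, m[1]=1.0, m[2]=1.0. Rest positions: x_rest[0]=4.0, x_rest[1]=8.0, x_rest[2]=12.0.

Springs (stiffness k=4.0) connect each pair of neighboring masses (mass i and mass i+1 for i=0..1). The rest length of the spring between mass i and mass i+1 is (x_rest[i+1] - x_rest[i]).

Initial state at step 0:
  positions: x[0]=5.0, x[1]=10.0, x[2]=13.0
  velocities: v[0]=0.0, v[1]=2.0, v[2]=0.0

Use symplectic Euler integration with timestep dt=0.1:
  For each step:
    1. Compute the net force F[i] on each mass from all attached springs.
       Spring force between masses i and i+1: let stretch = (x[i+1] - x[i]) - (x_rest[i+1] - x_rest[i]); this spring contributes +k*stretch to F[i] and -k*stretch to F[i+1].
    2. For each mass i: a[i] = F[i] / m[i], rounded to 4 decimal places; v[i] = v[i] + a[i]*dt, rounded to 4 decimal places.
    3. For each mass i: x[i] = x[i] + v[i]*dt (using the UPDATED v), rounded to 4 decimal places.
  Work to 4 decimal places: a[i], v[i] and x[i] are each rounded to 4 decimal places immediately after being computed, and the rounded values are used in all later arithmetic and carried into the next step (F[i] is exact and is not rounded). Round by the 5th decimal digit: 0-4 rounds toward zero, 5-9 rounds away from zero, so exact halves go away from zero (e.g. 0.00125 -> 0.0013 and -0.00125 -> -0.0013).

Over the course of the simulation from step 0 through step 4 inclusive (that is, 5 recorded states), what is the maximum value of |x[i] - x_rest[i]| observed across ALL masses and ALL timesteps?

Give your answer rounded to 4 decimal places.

Answer: 2.1536

Derivation:
Step 0: x=[5.0000 10.0000 13.0000] v=[0.0000 2.0000 0.0000]
Step 1: x=[5.0400 10.1200 13.0400] v=[0.4000 1.2000 0.4000]
Step 2: x=[5.1232 10.1536 13.1232] v=[0.8320 0.3360 0.8320]
Step 3: x=[5.2476 10.1048 13.2476] v=[1.2442 -0.4883 1.2442]
Step 4: x=[5.4063 9.9874 13.4063] v=[1.5871 -1.1741 1.5871]
Max displacement = 2.1536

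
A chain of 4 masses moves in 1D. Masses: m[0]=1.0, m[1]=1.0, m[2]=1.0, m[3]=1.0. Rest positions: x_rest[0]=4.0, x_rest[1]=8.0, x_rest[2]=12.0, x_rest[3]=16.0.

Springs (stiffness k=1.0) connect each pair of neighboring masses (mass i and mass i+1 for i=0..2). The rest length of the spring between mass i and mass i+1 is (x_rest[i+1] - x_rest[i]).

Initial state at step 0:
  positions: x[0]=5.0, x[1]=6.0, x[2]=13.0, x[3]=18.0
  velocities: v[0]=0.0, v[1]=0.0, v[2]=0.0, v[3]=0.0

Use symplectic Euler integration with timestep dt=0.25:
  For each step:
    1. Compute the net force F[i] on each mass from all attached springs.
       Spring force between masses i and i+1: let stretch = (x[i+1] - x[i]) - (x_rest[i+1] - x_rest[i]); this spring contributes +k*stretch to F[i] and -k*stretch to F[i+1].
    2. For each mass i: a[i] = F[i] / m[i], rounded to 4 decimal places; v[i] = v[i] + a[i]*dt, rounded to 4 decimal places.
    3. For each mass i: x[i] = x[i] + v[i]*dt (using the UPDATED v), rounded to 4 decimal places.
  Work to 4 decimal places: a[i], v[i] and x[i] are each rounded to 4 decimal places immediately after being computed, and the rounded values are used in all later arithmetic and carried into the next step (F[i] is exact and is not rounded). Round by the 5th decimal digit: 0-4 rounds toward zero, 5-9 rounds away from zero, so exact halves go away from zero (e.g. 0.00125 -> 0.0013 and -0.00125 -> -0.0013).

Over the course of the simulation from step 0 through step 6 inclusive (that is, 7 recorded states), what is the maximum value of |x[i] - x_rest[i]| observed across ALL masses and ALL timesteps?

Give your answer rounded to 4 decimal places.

Step 0: x=[5.0000 6.0000 13.0000 18.0000] v=[0.0000 0.0000 0.0000 0.0000]
Step 1: x=[4.8125 6.3750 12.8750 17.9375] v=[-0.7500 1.5000 -0.5000 -0.2500]
Step 2: x=[4.4727 7.0586 12.6602 17.8086] v=[-1.3594 2.7344 -0.8594 -0.5156]
Step 3: x=[4.0445 7.9307 12.4170 17.6079] v=[-1.7129 3.4883 -0.9727 -0.8027]
Step 4: x=[3.6092 8.8403 12.2179 17.3328] v=[-1.7414 3.6383 -0.7966 -1.1004]
Step 5: x=[3.2508 9.6340 12.1273 16.9880] v=[-1.4336 3.1749 -0.3623 -1.3791]
Step 6: x=[3.0414 10.1846 12.1847 16.5894] v=[-0.8378 2.2024 0.2296 -1.5943]
Max displacement = 2.1846

Answer: 2.1846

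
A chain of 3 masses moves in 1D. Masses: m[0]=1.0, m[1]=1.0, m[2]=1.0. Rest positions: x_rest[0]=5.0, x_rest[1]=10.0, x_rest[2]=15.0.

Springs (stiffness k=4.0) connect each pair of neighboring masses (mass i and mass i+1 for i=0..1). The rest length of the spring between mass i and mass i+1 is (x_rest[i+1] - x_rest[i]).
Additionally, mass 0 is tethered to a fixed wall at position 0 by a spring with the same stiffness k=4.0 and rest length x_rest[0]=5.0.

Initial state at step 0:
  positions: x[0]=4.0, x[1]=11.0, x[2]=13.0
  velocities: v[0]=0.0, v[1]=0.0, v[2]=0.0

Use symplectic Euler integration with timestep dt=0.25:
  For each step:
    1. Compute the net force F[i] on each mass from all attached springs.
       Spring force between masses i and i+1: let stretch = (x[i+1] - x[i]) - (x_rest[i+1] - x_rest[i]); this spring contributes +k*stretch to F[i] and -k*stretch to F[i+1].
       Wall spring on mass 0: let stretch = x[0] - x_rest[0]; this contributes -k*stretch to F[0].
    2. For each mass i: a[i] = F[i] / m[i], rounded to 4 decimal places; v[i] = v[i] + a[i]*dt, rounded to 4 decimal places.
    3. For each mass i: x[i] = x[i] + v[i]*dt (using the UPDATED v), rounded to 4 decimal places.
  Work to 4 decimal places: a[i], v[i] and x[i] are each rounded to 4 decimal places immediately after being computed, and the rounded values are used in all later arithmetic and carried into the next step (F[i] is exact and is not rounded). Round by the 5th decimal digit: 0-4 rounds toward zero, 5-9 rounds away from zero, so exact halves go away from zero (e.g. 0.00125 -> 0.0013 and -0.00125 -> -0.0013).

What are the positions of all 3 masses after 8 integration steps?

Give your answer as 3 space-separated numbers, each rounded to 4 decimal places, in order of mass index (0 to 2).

Answer: 5.6214 10.2493 15.0509

Derivation:
Step 0: x=[4.0000 11.0000 13.0000] v=[0.0000 0.0000 0.0000]
Step 1: x=[4.7500 9.7500 13.7500] v=[3.0000 -5.0000 3.0000]
Step 2: x=[5.5625 8.2500 14.7500] v=[3.2500 -6.0000 4.0000]
Step 3: x=[5.6563 7.7031 15.3750] v=[0.3750 -2.1875 2.5000]
Step 4: x=[4.8477 8.5625 15.3320] v=[-3.2345 3.4376 -0.1719]
Step 5: x=[3.7559 10.1856 14.8467] v=[-4.3674 6.4923 -1.9414]
Step 6: x=[3.3325 11.3665 14.4461] v=[-1.6936 4.7237 -1.6025]
Step 7: x=[4.0845 11.3088 14.5256] v=[3.0079 -0.2307 0.3179]
Step 8: x=[5.6214 10.2493 15.0509] v=[6.1477 -4.2382 2.1011]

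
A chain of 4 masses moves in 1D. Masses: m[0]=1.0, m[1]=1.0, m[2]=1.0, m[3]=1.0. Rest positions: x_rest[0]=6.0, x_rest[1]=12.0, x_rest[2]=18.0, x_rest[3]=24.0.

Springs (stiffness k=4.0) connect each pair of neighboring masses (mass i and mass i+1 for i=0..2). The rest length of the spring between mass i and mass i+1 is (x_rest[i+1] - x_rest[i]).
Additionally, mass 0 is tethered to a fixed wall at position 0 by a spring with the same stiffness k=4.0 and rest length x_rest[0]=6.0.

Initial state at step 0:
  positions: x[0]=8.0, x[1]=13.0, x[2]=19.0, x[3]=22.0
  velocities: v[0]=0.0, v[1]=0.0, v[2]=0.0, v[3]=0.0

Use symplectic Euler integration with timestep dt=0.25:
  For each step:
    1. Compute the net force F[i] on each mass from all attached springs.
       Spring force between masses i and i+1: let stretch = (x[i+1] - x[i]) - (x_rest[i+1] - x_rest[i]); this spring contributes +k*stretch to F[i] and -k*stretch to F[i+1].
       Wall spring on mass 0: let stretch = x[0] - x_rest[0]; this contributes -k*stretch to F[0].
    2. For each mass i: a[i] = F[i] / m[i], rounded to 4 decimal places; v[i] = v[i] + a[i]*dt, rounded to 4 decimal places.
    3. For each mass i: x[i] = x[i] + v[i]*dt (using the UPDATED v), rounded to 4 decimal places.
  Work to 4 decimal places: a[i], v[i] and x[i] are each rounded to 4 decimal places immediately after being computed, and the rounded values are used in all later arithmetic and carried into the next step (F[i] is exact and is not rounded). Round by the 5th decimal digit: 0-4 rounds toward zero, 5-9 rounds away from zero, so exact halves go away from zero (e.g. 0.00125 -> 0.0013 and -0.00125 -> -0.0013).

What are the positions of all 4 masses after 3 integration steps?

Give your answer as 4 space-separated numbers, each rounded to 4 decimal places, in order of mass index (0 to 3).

Step 0: x=[8.0000 13.0000 19.0000 22.0000] v=[0.0000 0.0000 0.0000 0.0000]
Step 1: x=[7.2500 13.2500 18.2500 22.7500] v=[-3.0000 1.0000 -3.0000 3.0000]
Step 2: x=[6.1875 13.2500 17.3750 23.8750] v=[-4.2500 0.0000 -3.5000 4.5000]
Step 3: x=[5.3438 12.5156 17.0938 24.8750] v=[-3.3750 -2.9375 -1.1250 4.0000]

Answer: 5.3438 12.5156 17.0938 24.8750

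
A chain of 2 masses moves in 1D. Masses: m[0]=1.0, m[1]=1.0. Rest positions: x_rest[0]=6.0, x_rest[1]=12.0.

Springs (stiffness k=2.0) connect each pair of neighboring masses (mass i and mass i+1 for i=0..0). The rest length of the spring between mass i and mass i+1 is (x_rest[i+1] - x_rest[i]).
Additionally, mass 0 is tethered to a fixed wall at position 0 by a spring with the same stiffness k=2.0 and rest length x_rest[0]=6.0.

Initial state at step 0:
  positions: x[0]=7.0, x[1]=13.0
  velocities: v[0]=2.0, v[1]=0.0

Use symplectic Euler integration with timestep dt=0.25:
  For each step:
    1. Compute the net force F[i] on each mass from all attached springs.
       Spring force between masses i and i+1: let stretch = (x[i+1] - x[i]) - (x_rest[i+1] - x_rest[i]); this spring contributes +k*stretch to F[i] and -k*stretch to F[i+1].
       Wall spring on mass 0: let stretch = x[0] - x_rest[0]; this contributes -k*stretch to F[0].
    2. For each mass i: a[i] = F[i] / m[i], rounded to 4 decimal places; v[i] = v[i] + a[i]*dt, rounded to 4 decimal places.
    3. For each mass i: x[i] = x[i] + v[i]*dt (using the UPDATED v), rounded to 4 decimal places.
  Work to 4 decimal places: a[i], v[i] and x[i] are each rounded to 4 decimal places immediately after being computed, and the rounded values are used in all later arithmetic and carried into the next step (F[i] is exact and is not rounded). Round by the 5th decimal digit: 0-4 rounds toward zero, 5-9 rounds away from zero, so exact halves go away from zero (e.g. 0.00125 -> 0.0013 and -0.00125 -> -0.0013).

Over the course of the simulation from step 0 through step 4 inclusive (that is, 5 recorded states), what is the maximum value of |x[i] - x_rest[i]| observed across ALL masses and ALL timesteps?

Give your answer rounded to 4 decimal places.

Step 0: x=[7.0000 13.0000] v=[2.0000 0.0000]
Step 1: x=[7.3750 13.0000] v=[1.5000 0.0000]
Step 2: x=[7.5313 13.0469] v=[0.6250 0.1875]
Step 3: x=[7.4356 13.1543] v=[-0.3829 0.4297]
Step 4: x=[7.1253 13.2969] v=[-1.2414 0.5704]
Max displacement = 1.5313

Answer: 1.5313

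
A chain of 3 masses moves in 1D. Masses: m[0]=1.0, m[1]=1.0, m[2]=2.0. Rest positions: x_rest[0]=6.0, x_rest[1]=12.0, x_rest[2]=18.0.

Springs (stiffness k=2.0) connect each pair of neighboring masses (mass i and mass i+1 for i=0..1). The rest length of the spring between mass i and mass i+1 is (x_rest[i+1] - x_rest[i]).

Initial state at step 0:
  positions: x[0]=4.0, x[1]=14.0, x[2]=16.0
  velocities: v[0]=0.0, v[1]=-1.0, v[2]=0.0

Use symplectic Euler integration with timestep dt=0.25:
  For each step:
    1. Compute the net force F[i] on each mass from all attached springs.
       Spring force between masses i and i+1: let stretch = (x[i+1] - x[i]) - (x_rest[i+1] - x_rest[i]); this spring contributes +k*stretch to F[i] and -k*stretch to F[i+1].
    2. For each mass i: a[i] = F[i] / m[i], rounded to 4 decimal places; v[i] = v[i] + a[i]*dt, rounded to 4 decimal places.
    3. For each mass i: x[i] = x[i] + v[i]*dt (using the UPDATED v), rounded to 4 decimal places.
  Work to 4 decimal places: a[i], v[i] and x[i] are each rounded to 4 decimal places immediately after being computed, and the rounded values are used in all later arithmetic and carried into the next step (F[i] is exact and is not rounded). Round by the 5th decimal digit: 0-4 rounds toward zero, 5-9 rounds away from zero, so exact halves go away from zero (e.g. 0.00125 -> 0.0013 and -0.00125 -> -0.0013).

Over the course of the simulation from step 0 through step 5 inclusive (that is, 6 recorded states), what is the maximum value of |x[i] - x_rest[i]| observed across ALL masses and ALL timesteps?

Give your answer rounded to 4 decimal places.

Step 0: x=[4.0000 14.0000 16.0000] v=[0.0000 -1.0000 0.0000]
Step 1: x=[4.5000 12.7500 16.2500] v=[2.0000 -5.0000 1.0000]
Step 2: x=[5.2813 10.9063 16.6563] v=[3.1250 -7.3750 1.6250]
Step 3: x=[6.0157 9.0782 17.0782] v=[2.9375 -7.3125 1.6875]
Step 4: x=[6.3829 7.8673 17.3751] v=[1.4688 -4.8438 1.1875]
Step 5: x=[6.1857 7.6593 17.4528] v=[-0.7890 -0.8321 0.3106]
Max displacement = 4.3407

Answer: 4.3407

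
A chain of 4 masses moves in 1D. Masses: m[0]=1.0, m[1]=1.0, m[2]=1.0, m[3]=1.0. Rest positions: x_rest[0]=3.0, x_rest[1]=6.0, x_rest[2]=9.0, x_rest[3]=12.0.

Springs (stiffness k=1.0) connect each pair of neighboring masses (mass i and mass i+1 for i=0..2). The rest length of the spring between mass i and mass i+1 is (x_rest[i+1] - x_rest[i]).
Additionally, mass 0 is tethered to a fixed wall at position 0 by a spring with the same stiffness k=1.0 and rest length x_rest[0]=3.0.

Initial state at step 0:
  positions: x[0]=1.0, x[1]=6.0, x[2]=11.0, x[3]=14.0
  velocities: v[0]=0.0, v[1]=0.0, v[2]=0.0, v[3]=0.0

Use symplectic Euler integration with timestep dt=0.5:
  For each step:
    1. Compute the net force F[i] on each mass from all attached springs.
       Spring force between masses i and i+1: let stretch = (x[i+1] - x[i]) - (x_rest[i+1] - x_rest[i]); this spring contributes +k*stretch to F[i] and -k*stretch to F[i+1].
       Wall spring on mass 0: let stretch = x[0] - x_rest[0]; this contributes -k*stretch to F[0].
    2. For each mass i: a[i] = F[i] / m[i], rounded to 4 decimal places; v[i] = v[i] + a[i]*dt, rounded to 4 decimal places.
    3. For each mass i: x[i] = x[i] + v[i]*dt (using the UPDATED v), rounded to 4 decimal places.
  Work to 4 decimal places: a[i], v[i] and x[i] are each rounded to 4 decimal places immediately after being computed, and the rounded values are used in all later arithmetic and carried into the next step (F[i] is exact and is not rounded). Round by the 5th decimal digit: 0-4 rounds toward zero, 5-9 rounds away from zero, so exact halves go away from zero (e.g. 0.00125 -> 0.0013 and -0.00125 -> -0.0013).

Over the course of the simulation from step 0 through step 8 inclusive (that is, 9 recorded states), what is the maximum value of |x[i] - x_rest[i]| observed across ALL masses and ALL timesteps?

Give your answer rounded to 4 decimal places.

Step 0: x=[1.0000 6.0000 11.0000 14.0000] v=[0.0000 0.0000 0.0000 0.0000]
Step 1: x=[2.0000 6.0000 10.5000 14.0000] v=[2.0000 0.0000 -1.0000 0.0000]
Step 2: x=[3.5000 6.1250 9.7500 13.8750] v=[3.0000 0.2500 -1.5000 -0.2500]
Step 3: x=[4.7813 6.5000 9.1250 13.4688] v=[2.5625 0.7500 -1.2500 -0.8125]
Step 4: x=[5.2969 7.1016 8.9297 12.7266] v=[1.0312 1.2032 -0.3906 -1.4844]
Step 5: x=[4.9395 7.7091 9.2266 11.7852] v=[-0.7149 1.2149 0.5938 -1.8829]
Step 6: x=[4.0396 8.0036 9.7838 10.9541] v=[-1.7999 0.5889 1.1144 -1.6622]
Step 7: x=[3.1208 7.7521 10.1886 10.5804] v=[-1.8377 -0.5030 0.8095 -0.7474]
Step 8: x=[2.5796 6.9519 10.0822 10.8588] v=[-1.0825 -1.6004 -0.2129 0.5567]
Max displacement = 2.2969

Answer: 2.2969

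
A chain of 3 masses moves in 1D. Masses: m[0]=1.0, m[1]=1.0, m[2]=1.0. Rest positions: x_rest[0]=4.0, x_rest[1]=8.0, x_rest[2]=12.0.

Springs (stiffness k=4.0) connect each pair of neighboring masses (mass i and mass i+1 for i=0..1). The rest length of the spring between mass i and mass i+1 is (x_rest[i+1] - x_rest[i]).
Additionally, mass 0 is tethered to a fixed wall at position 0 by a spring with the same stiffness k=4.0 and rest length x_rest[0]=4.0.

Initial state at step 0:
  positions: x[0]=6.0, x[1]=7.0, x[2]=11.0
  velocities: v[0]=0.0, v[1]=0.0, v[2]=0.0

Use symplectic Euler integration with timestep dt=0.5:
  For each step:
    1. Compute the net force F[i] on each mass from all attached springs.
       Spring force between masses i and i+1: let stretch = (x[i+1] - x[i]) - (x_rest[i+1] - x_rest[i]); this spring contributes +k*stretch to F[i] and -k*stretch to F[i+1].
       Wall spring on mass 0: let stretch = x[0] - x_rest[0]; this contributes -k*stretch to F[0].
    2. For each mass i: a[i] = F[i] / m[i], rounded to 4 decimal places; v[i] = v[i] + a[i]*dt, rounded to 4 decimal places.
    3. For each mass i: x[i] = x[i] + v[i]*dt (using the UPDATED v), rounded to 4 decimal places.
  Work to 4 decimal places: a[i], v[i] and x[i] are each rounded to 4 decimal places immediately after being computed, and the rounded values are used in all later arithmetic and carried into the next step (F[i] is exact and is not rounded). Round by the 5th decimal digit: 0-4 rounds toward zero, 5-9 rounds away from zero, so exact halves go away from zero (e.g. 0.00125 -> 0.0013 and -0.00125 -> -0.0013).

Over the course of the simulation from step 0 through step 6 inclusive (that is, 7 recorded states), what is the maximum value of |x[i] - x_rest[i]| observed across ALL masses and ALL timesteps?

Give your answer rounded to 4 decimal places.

Step 0: x=[6.0000 7.0000 11.0000] v=[0.0000 0.0000 0.0000]
Step 1: x=[1.0000 10.0000 11.0000] v=[-10.0000 6.0000 0.0000]
Step 2: x=[4.0000 5.0000 14.0000] v=[6.0000 -10.0000 6.0000]
Step 3: x=[4.0000 8.0000 12.0000] v=[0.0000 6.0000 -4.0000]
Step 4: x=[4.0000 11.0000 10.0000] v=[0.0000 6.0000 -4.0000]
Step 5: x=[7.0000 6.0000 13.0000] v=[6.0000 -10.0000 6.0000]
Step 6: x=[2.0000 9.0000 13.0000] v=[-10.0000 6.0000 0.0000]
Max displacement = 3.0000

Answer: 3.0000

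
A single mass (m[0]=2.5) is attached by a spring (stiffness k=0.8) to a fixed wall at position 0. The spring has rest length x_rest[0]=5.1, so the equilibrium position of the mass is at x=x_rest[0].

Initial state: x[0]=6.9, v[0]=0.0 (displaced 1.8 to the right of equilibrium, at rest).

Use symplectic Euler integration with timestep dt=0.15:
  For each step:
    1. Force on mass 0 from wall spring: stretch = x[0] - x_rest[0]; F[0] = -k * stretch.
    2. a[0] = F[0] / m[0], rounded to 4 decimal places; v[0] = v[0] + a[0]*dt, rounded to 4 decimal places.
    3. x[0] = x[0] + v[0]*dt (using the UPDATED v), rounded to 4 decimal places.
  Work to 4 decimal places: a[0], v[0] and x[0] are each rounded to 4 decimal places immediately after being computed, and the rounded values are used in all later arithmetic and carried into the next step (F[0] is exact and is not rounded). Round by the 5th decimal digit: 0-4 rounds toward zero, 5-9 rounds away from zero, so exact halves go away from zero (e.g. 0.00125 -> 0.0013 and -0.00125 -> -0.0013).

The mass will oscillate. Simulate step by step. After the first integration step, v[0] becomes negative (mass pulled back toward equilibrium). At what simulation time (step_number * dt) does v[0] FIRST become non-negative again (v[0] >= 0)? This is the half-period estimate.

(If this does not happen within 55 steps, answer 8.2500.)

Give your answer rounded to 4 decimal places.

Answer: 5.7000

Derivation:
Step 0: x=[6.9000] v=[0.0000]
Step 1: x=[6.8870] v=[-0.0864]
Step 2: x=[6.8612] v=[-0.1722]
Step 3: x=[6.8227] v=[-0.2567]
Step 4: x=[6.7718] v=[-0.3394]
Step 5: x=[6.7088] v=[-0.4197]
Step 6: x=[6.6343] v=[-0.4969]
Step 7: x=[6.5487] v=[-0.5706]
Step 8: x=[6.4527] v=[-0.6401]
Step 9: x=[6.3470] v=[-0.7050]
Step 10: x=[6.2323] v=[-0.7649]
Step 11: x=[6.1094] v=[-0.8192]
Step 12: x=[5.9792] v=[-0.8677]
Step 13: x=[5.8427] v=[-0.9099]
Step 14: x=[5.7009] v=[-0.9456]
Step 15: x=[5.5547] v=[-0.9744]
Step 16: x=[5.4053] v=[-0.9962]
Step 17: x=[5.2537] v=[-1.0109]
Step 18: x=[5.1010] v=[-1.0183]
Step 19: x=[4.9483] v=[-1.0183]
Step 20: x=[4.7967] v=[-1.0110]
Step 21: x=[4.6472] v=[-0.9964]
Step 22: x=[4.5010] v=[-0.9747]
Step 23: x=[4.3591] v=[-0.9459]
Step 24: x=[4.2226] v=[-0.9103]
Step 25: x=[4.0924] v=[-0.8682]
Step 26: x=[3.9694] v=[-0.8198]
Step 27: x=[3.8546] v=[-0.7655]
Step 28: x=[3.7487] v=[-0.7057]
Step 29: x=[3.6526] v=[-0.6408]
Step 30: x=[3.5669] v=[-0.5713]
Step 31: x=[3.4922] v=[-0.4977]
Step 32: x=[3.4291] v=[-0.4205]
Step 33: x=[3.3781] v=[-0.3403]
Step 34: x=[3.3394] v=[-0.2577]
Step 35: x=[3.3134] v=[-0.1732]
Step 36: x=[3.3003] v=[-0.0874]
Step 37: x=[3.3002] v=[-0.0010]
Step 38: x=[3.3130] v=[0.0854]
First v>=0 after going negative at step 38, time=5.7000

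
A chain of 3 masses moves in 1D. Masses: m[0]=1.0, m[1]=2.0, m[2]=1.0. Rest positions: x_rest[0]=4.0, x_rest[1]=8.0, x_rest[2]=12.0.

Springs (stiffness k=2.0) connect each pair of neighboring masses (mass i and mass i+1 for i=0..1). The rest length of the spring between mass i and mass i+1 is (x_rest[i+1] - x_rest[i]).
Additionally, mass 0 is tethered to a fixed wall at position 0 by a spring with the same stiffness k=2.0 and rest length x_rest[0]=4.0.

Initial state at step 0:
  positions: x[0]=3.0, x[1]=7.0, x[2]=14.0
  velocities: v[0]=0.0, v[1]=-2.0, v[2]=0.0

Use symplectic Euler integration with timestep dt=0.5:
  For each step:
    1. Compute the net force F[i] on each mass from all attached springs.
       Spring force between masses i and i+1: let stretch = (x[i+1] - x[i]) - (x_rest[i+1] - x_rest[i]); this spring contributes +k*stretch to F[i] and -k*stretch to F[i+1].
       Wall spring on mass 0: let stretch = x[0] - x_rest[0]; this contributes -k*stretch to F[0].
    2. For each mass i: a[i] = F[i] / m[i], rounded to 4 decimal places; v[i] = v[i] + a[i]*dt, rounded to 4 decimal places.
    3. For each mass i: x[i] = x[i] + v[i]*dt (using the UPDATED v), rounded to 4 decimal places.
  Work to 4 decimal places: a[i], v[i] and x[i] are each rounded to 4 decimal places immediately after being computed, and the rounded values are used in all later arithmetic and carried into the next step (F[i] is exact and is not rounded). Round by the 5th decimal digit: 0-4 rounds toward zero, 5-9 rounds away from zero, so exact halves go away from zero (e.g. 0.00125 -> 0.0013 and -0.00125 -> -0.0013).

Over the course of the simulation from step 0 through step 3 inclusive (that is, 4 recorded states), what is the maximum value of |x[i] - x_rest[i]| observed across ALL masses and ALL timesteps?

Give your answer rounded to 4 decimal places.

Answer: 3.7500

Derivation:
Step 0: x=[3.0000 7.0000 14.0000] v=[0.0000 -2.0000 0.0000]
Step 1: x=[3.5000 6.7500 12.5000] v=[1.0000 -0.5000 -3.0000]
Step 2: x=[3.8750 7.1250 10.1250] v=[0.7500 0.7500 -4.7500]
Step 3: x=[3.9375 7.4375 8.2500] v=[0.1250 0.6250 -3.7500]
Max displacement = 3.7500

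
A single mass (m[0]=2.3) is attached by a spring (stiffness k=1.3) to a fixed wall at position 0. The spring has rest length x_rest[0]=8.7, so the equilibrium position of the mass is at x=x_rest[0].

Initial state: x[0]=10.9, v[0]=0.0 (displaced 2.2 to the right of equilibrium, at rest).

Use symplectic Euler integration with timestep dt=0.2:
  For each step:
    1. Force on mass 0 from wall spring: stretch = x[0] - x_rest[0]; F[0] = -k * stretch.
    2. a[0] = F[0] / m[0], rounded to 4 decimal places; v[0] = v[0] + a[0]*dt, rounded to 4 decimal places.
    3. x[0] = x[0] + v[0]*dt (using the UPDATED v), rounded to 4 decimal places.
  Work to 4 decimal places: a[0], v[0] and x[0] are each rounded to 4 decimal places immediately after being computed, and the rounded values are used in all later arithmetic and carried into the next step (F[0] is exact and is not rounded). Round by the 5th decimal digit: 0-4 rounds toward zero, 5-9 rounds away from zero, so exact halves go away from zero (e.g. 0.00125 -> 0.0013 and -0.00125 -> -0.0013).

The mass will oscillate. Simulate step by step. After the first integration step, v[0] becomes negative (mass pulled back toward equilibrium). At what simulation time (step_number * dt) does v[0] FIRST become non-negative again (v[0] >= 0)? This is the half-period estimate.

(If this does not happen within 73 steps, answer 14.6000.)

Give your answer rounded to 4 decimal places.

Answer: 4.2000

Derivation:
Step 0: x=[10.9000] v=[0.0000]
Step 1: x=[10.8503] v=[-0.2487]
Step 2: x=[10.7519] v=[-0.4918]
Step 3: x=[10.6071] v=[-0.7238]
Step 4: x=[10.4192] v=[-0.9394]
Step 5: x=[10.1925] v=[-1.1337]
Step 6: x=[9.9320] v=[-1.3024]
Step 7: x=[9.6437] v=[-1.4417]
Step 8: x=[9.3340] v=[-1.5484]
Step 9: x=[9.0100] v=[-1.6201]
Step 10: x=[8.6790] v=[-1.6551]
Step 11: x=[8.3485] v=[-1.6527]
Step 12: x=[8.0259] v=[-1.6130]
Step 13: x=[7.7185] v=[-1.5368]
Step 14: x=[7.4333] v=[-1.4258]
Step 15: x=[7.1768] v=[-1.2826]
Step 16: x=[6.9547] v=[-1.1104]
Step 17: x=[6.7721] v=[-0.9131]
Step 18: x=[6.6331] v=[-0.6952]
Step 19: x=[6.5408] v=[-0.4616]
Step 20: x=[6.4973] v=[-0.2175]
Step 21: x=[6.5036] v=[0.0315]
First v>=0 after going negative at step 21, time=4.2000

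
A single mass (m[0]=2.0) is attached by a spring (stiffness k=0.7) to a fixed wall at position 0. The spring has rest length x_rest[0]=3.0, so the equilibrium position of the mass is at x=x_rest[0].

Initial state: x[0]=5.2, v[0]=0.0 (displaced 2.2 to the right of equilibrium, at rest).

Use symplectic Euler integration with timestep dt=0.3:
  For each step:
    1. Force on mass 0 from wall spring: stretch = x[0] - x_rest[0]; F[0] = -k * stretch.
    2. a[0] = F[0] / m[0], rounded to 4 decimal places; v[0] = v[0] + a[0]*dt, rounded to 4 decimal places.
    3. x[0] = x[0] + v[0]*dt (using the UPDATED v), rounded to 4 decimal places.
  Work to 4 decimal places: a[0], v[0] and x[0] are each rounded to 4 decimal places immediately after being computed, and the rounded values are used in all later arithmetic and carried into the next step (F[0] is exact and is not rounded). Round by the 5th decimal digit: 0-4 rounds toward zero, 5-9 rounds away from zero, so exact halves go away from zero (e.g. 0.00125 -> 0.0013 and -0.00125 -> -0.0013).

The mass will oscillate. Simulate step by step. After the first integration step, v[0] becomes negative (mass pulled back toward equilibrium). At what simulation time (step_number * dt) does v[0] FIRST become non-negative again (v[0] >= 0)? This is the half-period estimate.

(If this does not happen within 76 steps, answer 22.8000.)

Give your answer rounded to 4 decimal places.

Answer: 5.4000

Derivation:
Step 0: x=[5.2000] v=[0.0000]
Step 1: x=[5.1307] v=[-0.2310]
Step 2: x=[4.9943] v=[-0.4547]
Step 3: x=[4.7951] v=[-0.6641]
Step 4: x=[4.5393] v=[-0.8526]
Step 5: x=[4.2350] v=[-1.0142]
Step 6: x=[3.8918] v=[-1.1439]
Step 7: x=[3.5206] v=[-1.2375]
Step 8: x=[3.1329] v=[-1.2922]
Step 9: x=[2.7410] v=[-1.3062]
Step 10: x=[2.3573] v=[-1.2790]
Step 11: x=[1.9939] v=[-1.2115]
Step 12: x=[1.6621] v=[-1.1059]
Step 13: x=[1.3725] v=[-0.9654]
Step 14: x=[1.1342] v=[-0.7945]
Step 15: x=[0.9546] v=[-0.5986]
Step 16: x=[0.8395] v=[-0.3838]
Step 17: x=[0.7924] v=[-0.1569]
Step 18: x=[0.8149] v=[0.0749]
First v>=0 after going negative at step 18, time=5.4000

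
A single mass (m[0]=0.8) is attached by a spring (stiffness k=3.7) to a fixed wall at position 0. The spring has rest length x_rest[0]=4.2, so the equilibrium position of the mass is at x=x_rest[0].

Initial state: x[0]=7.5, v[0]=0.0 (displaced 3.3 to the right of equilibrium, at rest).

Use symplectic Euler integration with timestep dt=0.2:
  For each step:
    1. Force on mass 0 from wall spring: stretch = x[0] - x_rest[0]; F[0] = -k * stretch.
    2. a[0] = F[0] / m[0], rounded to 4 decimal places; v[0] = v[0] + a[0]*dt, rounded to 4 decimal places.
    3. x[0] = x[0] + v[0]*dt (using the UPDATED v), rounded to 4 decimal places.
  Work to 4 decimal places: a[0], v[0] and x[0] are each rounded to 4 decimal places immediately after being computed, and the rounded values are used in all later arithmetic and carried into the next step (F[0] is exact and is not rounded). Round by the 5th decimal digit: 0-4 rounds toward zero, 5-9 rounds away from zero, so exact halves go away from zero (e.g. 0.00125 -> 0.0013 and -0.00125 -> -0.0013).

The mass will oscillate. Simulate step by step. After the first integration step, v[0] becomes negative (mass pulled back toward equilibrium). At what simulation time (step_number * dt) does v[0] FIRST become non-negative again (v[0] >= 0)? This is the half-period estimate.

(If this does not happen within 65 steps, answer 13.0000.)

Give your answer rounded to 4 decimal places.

Answer: 1.6000

Derivation:
Step 0: x=[7.5000] v=[0.0000]
Step 1: x=[6.8895] v=[-3.0525]
Step 2: x=[5.7814] v=[-5.5403]
Step 3: x=[4.3808] v=[-7.0031]
Step 4: x=[2.9467] v=[-7.1703]
Step 5: x=[1.7445] v=[-6.0110]
Step 6: x=[0.9966] v=[-3.7397]
Step 7: x=[0.8413] v=[-0.7766]
Step 8: x=[1.3073] v=[2.3302]
First v>=0 after going negative at step 8, time=1.6000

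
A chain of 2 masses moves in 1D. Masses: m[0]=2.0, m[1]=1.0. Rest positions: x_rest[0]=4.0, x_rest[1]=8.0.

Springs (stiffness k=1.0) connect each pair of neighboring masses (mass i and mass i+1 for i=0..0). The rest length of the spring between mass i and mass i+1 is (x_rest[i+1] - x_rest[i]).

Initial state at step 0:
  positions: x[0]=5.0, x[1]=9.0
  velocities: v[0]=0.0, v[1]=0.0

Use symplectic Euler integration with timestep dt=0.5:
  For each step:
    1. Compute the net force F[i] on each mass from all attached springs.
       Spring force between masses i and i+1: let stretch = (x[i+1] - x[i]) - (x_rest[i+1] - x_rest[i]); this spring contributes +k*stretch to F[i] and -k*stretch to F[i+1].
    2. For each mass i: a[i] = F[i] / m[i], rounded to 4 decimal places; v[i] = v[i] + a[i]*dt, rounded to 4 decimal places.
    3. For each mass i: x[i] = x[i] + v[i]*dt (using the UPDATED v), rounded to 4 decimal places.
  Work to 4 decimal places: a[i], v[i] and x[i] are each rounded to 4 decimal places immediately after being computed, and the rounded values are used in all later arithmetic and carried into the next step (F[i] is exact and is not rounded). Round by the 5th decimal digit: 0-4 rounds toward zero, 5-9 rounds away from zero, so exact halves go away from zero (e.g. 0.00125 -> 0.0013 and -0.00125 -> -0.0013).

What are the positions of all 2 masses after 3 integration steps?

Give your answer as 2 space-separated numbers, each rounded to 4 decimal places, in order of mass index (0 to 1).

Answer: 5.0000 9.0000

Derivation:
Step 0: x=[5.0000 9.0000] v=[0.0000 0.0000]
Step 1: x=[5.0000 9.0000] v=[0.0000 0.0000]
Step 2: x=[5.0000 9.0000] v=[0.0000 0.0000]
Step 3: x=[5.0000 9.0000] v=[0.0000 0.0000]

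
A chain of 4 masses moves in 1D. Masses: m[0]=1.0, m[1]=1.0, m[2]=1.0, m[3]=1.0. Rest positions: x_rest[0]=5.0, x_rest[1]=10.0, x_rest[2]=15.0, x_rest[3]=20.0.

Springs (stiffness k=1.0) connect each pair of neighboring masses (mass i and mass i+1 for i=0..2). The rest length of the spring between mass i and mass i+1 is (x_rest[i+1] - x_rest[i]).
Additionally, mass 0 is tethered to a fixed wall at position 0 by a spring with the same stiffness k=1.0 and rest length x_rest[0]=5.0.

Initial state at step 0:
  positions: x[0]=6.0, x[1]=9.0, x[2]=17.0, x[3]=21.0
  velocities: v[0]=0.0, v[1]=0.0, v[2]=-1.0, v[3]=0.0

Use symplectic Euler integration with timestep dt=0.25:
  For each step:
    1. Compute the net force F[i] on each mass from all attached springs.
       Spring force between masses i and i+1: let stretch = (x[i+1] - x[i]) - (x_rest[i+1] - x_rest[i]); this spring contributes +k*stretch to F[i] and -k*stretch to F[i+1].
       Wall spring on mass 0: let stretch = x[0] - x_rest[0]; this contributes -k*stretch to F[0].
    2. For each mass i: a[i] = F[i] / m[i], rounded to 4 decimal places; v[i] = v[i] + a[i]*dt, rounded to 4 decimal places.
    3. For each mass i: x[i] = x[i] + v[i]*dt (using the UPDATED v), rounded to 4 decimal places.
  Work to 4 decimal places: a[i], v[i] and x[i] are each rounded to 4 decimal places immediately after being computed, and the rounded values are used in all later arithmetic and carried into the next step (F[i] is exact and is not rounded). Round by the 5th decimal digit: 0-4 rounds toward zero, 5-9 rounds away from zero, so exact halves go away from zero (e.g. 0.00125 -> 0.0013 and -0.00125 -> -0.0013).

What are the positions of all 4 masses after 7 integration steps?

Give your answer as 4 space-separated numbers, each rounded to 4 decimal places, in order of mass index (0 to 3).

Step 0: x=[6.0000 9.0000 17.0000 21.0000] v=[0.0000 0.0000 -1.0000 0.0000]
Step 1: x=[5.8125 9.3125 16.5000 21.0625] v=[-0.7500 1.2500 -2.0000 0.2500]
Step 2: x=[5.4805 9.8555 15.8359 21.1524] v=[-1.3281 2.1719 -2.6563 0.3594]
Step 3: x=[5.0794 10.4988 15.1303 21.2225] v=[-1.6045 2.5733 -2.8223 0.2803]
Step 4: x=[4.6995 11.0929 14.5160 21.2243] v=[-1.5195 2.3763 -2.4571 0.0073]
Step 5: x=[4.4255 11.5013 14.1071 21.1194] v=[-1.0960 1.6337 -1.6358 -0.4198]
Step 6: x=[4.3172 11.6304 13.9736 20.8887] v=[-0.4334 0.5162 -0.5342 -0.9229]
Step 7: x=[4.3961 11.4488 14.1258 20.5383] v=[0.3156 -0.7263 0.6088 -1.4017]

Answer: 4.3961 11.4488 14.1258 20.5383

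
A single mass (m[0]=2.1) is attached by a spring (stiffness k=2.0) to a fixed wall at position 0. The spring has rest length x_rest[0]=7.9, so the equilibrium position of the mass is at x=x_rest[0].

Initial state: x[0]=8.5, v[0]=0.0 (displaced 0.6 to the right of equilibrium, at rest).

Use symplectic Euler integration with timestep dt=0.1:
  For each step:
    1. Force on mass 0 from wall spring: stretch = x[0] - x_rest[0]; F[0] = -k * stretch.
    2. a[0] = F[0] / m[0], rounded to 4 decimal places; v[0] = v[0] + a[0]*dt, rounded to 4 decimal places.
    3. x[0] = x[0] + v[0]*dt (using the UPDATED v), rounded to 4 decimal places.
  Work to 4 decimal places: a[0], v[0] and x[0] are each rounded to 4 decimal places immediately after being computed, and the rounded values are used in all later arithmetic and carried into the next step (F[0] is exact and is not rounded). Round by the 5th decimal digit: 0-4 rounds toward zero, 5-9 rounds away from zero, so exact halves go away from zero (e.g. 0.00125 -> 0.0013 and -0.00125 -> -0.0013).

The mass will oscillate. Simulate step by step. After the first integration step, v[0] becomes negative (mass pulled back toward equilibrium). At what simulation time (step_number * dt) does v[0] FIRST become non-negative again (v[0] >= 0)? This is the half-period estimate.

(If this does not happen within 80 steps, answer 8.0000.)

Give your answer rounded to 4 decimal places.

Step 0: x=[8.5000] v=[0.0000]
Step 1: x=[8.4943] v=[-0.0571]
Step 2: x=[8.4829] v=[-0.1137]
Step 3: x=[8.4660] v=[-0.1692]
Step 4: x=[8.4437] v=[-0.2231]
Step 5: x=[8.4162] v=[-0.2749]
Step 6: x=[8.3838] v=[-0.3241]
Step 7: x=[8.3468] v=[-0.3702]
Step 8: x=[8.3055] v=[-0.4128]
Step 9: x=[8.2604] v=[-0.4514]
Step 10: x=[8.2118] v=[-0.4857]
Step 11: x=[8.1603] v=[-0.5154]
Step 12: x=[8.1063] v=[-0.5402]
Step 13: x=[8.0503] v=[-0.5599]
Step 14: x=[7.9929] v=[-0.5742]
Step 15: x=[7.9346] v=[-0.5831]
Step 16: x=[7.8760] v=[-0.5864]
Step 17: x=[7.8176] v=[-0.5841]
Step 18: x=[7.7600] v=[-0.5763]
Step 19: x=[7.7037] v=[-0.5630]
Step 20: x=[7.6493] v=[-0.5443]
Step 21: x=[7.5973] v=[-0.5204]
Step 22: x=[7.5481] v=[-0.4916]
Step 23: x=[7.5023] v=[-0.4581]
Step 24: x=[7.4603] v=[-0.4202]
Step 25: x=[7.4225] v=[-0.3783]
Step 26: x=[7.3892] v=[-0.3328]
Step 27: x=[7.3608] v=[-0.2842]
Step 28: x=[7.3375] v=[-0.2329]
Step 29: x=[7.3196] v=[-0.1793]
Step 30: x=[7.3072] v=[-0.1240]
Step 31: x=[7.3005] v=[-0.0675]
Step 32: x=[7.2995] v=[-0.0104]
Step 33: x=[7.3042] v=[0.0468]
First v>=0 after going negative at step 33, time=3.3000

Answer: 3.3000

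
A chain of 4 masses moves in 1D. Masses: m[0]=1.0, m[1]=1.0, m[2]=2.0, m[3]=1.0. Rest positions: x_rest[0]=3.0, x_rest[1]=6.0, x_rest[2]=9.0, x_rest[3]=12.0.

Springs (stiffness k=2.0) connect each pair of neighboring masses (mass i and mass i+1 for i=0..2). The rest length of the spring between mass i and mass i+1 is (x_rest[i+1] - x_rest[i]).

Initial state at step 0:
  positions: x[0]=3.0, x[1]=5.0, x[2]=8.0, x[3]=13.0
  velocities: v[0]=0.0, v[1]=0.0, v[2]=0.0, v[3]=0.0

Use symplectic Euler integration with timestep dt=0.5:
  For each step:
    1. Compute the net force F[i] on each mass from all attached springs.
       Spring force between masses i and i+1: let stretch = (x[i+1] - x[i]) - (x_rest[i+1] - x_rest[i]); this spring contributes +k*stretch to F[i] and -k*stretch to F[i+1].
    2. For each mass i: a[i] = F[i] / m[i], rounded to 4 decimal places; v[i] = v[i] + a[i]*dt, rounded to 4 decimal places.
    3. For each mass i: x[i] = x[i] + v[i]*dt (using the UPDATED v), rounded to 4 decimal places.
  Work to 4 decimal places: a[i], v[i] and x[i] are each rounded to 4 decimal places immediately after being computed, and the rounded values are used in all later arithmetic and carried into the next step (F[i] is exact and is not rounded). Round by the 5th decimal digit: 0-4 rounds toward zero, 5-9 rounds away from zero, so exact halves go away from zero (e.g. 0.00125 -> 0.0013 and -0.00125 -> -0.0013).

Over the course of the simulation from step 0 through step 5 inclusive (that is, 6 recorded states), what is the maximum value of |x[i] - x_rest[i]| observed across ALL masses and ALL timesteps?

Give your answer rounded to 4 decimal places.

Step 0: x=[3.0000 5.0000 8.0000 13.0000] v=[0.0000 0.0000 0.0000 0.0000]
Step 1: x=[2.5000 5.5000 8.5000 12.0000] v=[-1.0000 1.0000 1.0000 -2.0000]
Step 2: x=[2.0000 6.0000 9.1250 10.7500] v=[-1.0000 1.0000 1.2500 -2.5000]
Step 3: x=[2.0000 6.0625 9.3750 10.1875] v=[0.0000 0.1250 0.5000 -1.1250]
Step 4: x=[2.5313 5.7500 9.0000 10.7188] v=[1.0625 -0.6250 -0.7500 1.0625]
Step 5: x=[3.1719 5.4532 8.2422 11.8907] v=[1.2812 -0.5937 -1.5156 2.3437]
Max displacement = 1.8125

Answer: 1.8125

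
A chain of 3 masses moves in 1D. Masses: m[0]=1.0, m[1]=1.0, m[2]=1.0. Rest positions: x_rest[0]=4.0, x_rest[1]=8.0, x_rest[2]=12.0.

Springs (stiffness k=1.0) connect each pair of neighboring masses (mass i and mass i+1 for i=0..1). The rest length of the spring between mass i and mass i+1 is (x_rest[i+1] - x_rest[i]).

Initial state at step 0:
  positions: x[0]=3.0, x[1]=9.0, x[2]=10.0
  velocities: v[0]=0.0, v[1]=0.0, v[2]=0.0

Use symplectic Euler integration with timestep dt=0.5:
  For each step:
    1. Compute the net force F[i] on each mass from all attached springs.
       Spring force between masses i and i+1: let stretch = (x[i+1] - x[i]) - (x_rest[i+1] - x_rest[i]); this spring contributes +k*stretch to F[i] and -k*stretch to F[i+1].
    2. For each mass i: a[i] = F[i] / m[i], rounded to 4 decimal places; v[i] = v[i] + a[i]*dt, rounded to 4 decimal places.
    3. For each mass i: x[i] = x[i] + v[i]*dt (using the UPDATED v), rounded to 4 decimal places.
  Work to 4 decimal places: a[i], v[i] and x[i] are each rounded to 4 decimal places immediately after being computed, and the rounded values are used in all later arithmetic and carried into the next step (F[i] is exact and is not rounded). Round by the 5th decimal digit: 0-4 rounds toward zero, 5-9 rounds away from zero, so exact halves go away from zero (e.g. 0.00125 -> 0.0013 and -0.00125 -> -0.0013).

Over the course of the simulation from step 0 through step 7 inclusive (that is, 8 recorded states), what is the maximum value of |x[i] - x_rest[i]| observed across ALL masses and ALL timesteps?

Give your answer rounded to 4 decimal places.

Step 0: x=[3.0000 9.0000 10.0000] v=[0.0000 0.0000 0.0000]
Step 1: x=[3.5000 7.7500 10.7500] v=[1.0000 -2.5000 1.5000]
Step 2: x=[4.0625 6.1875 11.7500] v=[1.1250 -3.1250 2.0000]
Step 3: x=[4.1563 5.4844 12.3594] v=[0.1875 -1.4063 1.2188]
Step 4: x=[3.5821 6.1680 12.2501] v=[-1.1485 1.3672 -0.2187]
Step 5: x=[2.6543 7.7257 11.6202] v=[-1.8556 3.1153 -1.2598]
Step 6: x=[1.9944 8.9892 11.0167] v=[-1.3199 2.5269 -1.2071]
Step 7: x=[2.0832 9.0109 10.9063] v=[0.1775 0.0433 -0.2209]
Max displacement = 2.5156

Answer: 2.5156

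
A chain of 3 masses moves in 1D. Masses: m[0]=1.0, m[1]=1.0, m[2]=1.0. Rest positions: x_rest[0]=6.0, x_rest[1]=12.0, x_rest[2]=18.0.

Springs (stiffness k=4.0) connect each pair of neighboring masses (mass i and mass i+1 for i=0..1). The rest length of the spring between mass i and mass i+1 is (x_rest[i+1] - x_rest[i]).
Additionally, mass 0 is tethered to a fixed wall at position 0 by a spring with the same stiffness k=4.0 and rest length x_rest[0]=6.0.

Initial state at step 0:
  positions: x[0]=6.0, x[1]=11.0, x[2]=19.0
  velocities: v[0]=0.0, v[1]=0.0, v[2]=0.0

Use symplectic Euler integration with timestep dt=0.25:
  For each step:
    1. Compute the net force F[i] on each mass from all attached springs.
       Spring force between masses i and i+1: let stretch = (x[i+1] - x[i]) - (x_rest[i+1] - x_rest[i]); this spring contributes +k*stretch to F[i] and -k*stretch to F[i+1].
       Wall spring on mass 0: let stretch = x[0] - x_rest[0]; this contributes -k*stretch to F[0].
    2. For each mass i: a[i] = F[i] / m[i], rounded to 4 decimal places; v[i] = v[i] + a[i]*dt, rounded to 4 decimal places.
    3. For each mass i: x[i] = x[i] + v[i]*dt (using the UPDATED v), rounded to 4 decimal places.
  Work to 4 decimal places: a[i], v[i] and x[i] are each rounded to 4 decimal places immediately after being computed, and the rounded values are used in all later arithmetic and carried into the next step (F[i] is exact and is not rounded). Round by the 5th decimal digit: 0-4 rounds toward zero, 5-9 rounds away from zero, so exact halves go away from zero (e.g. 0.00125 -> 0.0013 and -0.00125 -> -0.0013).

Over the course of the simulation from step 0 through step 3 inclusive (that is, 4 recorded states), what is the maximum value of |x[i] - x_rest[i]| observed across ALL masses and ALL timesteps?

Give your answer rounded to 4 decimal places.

Step 0: x=[6.0000 11.0000 19.0000] v=[0.0000 0.0000 0.0000]
Step 1: x=[5.7500 11.7500 18.5000] v=[-1.0000 3.0000 -2.0000]
Step 2: x=[5.5625 12.6875 17.8125] v=[-0.7500 3.7500 -2.7500]
Step 3: x=[5.7656 13.1250 17.3438] v=[0.8125 1.7500 -1.8750]
Max displacement = 1.1250

Answer: 1.1250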